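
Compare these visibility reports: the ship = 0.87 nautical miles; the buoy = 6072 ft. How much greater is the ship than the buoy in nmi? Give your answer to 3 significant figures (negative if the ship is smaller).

-0.129 nmi

the buoy: 6072 ft = 0.99932 nmi.
Difference: 0.87000 − 0.99932 = -0.129 nmi.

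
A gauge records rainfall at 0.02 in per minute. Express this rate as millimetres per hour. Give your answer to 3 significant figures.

30.5 mm/hour

0.02 in/minute × 25.4 mm/in × 60 minute/hour = 30.5 mm/hour.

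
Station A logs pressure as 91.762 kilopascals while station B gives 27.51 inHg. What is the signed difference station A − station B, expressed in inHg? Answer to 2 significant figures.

-0.41 inHg

station A: 91.762 kPa = 27.0973 inHg.
Difference: 27.0973 − 27.5100 = -0.41 inHg.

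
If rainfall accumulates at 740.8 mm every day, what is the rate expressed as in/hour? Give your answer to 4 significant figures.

1.215 in/hour

740.8 mm/day × 0.0393701 in/mm × 0.0416667 day/hour = 1.215 in/hour.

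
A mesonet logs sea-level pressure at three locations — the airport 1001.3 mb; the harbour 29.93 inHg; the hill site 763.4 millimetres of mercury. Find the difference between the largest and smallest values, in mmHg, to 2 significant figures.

12 mmHg

the airport: 1001.3 mb = 751.04 mmHg.
the harbour: 29.93 inHg = 760.22 mmHg.
Spread: 763.40 − 751.04 = 12 mmHg.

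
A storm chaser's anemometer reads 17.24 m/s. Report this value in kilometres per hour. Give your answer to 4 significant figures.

62.06 km/h

1 m/s = 3.6 km/h, so 17.24 × 3.6 = 62.06 km/h.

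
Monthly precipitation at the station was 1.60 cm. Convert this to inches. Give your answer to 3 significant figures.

0.630 in

1 cm = 0.393701 in, so 1.60 × 0.393701 = 0.630 in.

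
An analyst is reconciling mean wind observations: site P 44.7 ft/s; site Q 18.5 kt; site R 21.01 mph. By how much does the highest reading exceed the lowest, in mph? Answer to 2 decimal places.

9.47 mph

site P: 44.7 ft/s = 30.4773 mph.
site Q: 18.5 kt = 21.2894 mph.
Spread: 30.4773 − 21.0100 = 9.47 mph.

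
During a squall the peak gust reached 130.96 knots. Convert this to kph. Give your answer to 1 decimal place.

1 kt = 1.852 km/h, so 130.96 × 1.852 = 242.5 km/h.

242.5 km/h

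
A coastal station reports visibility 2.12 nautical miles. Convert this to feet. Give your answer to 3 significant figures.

12900 ft

1 nmi = 6076.12 ft, so 2.12 × 6076.12 = 12900 ft.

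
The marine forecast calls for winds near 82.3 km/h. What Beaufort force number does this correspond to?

Beaufort force 9

82.3 km/h = 22.9 m/s, which is Beaufort 9 (strong gale, 20.8–24.4 m/s).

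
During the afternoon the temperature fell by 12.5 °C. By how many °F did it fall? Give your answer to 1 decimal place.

A change of 1 °C equals a change of 1.8 °F: Δ°F = 12.5 × 1.8 = 22.5 °F.

22.5 °F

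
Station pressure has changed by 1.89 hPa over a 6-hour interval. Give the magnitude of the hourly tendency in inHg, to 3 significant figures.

0.00930 inHg per hour

1.89 hPa / 6 h × 0.02953 inHg/hPa = 0.00930 inHg/h.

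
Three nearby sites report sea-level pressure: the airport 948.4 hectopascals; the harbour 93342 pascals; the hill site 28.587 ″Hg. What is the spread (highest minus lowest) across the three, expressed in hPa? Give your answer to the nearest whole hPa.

the harbour: 93342 Pa = 933.42 hPa.
the hill site: 28.587 inHg = 968.07 hPa.
Spread: 968.07 − 933.42 = 35 hPa.

35 hPa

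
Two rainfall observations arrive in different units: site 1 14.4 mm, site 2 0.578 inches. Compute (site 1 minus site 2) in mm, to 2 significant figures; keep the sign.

site 2: 0.578 in = 14.6812 mm.
Difference: 14.4000 − 14.6812 = -0.28 mm.

-0.28 mm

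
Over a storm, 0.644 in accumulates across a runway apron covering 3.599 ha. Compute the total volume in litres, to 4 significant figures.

Depth: 0.644 in × 25.4 = 16.3576 mm.
Area: 3.599 ha = 35990 m².
1 mm over 1 m² is 1 L, so volume = 16.3576 × 35990 = 588710.02 L ≈ 588700 L.

588700 litres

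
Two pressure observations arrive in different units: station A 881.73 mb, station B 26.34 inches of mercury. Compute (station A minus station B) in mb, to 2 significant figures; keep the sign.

station B: 26.34 inHg = 891.97 mb.
Difference: 881.73 − 891.97 = -10 mb.

-10 mb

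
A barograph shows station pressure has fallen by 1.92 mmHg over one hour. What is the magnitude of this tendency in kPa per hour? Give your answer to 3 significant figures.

1.92 mmHg / 1 h × 0.133322 kPa/mmHg = 0.256 kPa/h.

0.256 kPa per hour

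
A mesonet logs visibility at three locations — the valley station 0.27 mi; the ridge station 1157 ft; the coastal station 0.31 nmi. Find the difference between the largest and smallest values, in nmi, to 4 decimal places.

0.1196 nmi

the valley station: 0.27 SM = 0.234624 nmi.
the ridge station: 1157 ft = 0.190418 nmi.
Spread: 0.310000 − 0.190418 = 0.1196 nmi.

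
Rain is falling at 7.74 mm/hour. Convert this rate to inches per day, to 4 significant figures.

7.313 in/day

7.74 mm/hour × 0.0393701 in/mm × 24 hour/day = 7.313 in/day.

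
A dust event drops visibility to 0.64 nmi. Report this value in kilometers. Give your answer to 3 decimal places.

1.185 km

1 nmi = 1.852 km, so 0.64 × 1.852 = 1.185 km.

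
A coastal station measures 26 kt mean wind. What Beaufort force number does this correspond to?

26 kt lies in the Beaufort 6 band (strong breeze, 22–27 kt).

Beaufort force 6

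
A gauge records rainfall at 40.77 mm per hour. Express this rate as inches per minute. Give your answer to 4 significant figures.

0.02675 in/minute

40.77 mm/hour × 0.0393701 in/mm × 0.0166667 hour/minute = 0.02675 in/minute.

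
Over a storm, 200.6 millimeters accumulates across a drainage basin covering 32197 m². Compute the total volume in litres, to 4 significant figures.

1 mm over 1 m² is 1 L, so volume = 200.6 × 32197 = 6458718.2 L ≈ 6459000 L.

6459000 litres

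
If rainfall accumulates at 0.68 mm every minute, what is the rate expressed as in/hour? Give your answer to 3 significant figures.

1.61 in/hour

0.68 mm/minute × 0.0393701 in/mm × 60 minute/hour = 1.61 in/hour.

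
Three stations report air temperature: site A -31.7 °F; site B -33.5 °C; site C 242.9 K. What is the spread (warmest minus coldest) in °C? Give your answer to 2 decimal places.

site A: -31.7 °F = -35.389 °C.
site C: 242.9 K = -30.250 °C.
Spread: (-30.250) − (-35.389) = 5.139 °C.

5.14 °C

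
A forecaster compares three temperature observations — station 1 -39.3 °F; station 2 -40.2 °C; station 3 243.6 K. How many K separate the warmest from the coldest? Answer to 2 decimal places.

station 1: -39.3 °F = -39.611 °C.
station 3: 243.6 K = -29.550 °C.
Spread: (-29.550) − (-40.200) = 10.650 °C.

10.65 K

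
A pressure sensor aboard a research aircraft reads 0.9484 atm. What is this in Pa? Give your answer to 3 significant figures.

96100 Pa

1 atm = 101325 Pa, so 0.9484 × 101325 = 96100 Pa.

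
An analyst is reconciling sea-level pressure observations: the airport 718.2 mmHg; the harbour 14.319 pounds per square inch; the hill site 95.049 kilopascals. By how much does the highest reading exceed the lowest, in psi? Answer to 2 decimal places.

0.53 psi

the airport: 718.2 mmHg = 13.8877 psi.
the hill site: 95.049 kPa = 13.7857 psi.
Spread: 14.3190 − 13.7857 = 0.53 psi.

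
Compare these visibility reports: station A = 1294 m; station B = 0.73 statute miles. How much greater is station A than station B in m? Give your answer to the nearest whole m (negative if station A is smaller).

119 m

station B: 0.73 SM = 1174.82 m.
Difference: 1294.00 − 1174.82 = 119 m.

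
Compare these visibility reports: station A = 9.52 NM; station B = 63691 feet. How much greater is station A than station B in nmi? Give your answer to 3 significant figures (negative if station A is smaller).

-0.962 nmi

station B: 63691 ft = 10.48219 nmi.
Difference: 9.52000 − 10.48219 = -0.962 nmi.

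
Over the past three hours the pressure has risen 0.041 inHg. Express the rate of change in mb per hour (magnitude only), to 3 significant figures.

0.463 mb per hour

0.041 inHg / 3 h × 33.8639 mb/inHg = 0.463 mb/h.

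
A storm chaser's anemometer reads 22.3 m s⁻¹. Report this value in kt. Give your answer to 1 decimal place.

43.3 kt

1 m/s = 1.94384 kt, so 22.3 × 1.94384 = 43.3 kt.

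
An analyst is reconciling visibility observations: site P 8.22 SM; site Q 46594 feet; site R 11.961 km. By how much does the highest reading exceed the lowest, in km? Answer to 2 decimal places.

2.24 km

site P: 8.22 SM = 13.2288 km.
site Q: 46594 ft = 14.2019 km.
Spread: 14.2019 − 11.9610 = 2.24 km.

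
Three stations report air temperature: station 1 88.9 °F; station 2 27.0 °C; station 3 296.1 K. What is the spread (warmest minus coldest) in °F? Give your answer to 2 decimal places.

15.59 °F

station 1: 88.9 °F = 31.611 °C.
station 3: 296.1 K = 22.950 °C.
Spread: 31.611 − 22.950 = 8.661 °C = 15.59 °F.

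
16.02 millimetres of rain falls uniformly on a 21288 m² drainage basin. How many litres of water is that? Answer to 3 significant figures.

1 mm over 1 m² is 1 L, so volume = 16.02 × 21288 = 341033.76 L ≈ 341000 L.

341000 litres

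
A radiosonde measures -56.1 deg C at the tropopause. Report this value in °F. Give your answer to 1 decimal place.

°F = °C × 9/5 + 32 = -56.1 × 1.8 + 32 = -69.0 °F.

-69.0 °F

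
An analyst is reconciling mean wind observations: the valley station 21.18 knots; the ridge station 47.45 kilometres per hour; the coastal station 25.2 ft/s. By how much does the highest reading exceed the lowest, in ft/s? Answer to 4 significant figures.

the valley station: 21.18 kt = 35.7478 ft/s.
the ridge station: 47.45 km/h = 43.2433 ft/s.
Spread: 43.2433 − 25.2000 = 18.04 ft/s.

18.04 ft/s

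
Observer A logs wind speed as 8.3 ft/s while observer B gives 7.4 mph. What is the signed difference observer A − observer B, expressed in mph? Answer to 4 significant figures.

-1.741 mph

observer A: 8.3 ft/s = 5.65909 mph.
Difference: 5.65909 − 7.40000 = -1.741 mph.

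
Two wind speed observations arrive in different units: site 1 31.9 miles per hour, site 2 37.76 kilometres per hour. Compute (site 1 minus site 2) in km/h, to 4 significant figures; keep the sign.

13.58 km/h

site 1: 31.9 mph = 51.3381 km/h.
Difference: 51.3381 − 37.7600 = 13.58 km/h.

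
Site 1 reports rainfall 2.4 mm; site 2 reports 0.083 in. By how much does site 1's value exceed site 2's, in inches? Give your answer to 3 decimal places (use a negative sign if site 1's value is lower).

0.011 in

site 1: 2.4 mm = 0.09449 in.
Difference: 0.09449 − 0.08300 = 0.011 in.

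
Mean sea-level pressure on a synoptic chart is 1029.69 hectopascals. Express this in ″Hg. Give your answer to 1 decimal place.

1 hPa = 0.02953 inHg, so 1029.69 × 0.02953 = 30.4 inHg.

30.4 inHg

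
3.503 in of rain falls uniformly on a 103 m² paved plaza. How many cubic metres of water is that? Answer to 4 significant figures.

Depth: 3.503 in × 25.4 = 88.9762 mm.
1 mm over 1 m² is 1 L, so volume = 88.9762 × 103 = 9164.5486 L = 9.165 m³.

9.165 cubic metres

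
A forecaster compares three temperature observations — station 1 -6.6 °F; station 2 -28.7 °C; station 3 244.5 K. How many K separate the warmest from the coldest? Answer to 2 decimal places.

7.26 K

station 1: -6.6 °F = -21.444 °C.
station 3: 244.5 K = -28.650 °C.
Spread: (-21.444) − (-28.700) = 7.256 °C.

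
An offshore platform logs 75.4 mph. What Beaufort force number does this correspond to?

Beaufort force 12

75.4 mph = 33.7 m/s, which is Beaufort 12 (hurricane force, ≥32.7 m/s).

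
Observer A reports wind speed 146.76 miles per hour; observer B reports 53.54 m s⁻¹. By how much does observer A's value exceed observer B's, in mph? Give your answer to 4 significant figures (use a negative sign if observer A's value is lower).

26.99 mph

observer B: 53.54 m/s = 119.7656 mph.
Difference: 146.7600 − 119.7656 = 26.99 mph.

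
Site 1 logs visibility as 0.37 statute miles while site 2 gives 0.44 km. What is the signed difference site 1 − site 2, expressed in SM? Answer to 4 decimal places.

0.0966 SM

site 2: 0.44 km = 0.273403 SM.
Difference: 0.370000 − 0.273403 = 0.0966 SM.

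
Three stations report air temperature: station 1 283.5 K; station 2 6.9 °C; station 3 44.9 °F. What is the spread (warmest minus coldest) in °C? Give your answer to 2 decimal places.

station 1: 283.5 K = 10.350 °C.
station 3: 44.9 °F = 7.167 °C.
Spread: 10.350 − 6.900 = 3.450 °C.

3.45 °C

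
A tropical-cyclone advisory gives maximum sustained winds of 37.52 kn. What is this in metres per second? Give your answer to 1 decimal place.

19.3 m/s

1 kt = 0.514444 m/s, so 37.52 × 0.514444 = 19.3 m/s.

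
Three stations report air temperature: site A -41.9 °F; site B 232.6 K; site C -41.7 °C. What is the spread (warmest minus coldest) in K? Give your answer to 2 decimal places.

site A: -41.9 °F = -41.056 °C.
site B: 232.6 K = -40.550 °C.
Spread: (-40.550) − (-41.700) = 1.150 °C.

1.15 K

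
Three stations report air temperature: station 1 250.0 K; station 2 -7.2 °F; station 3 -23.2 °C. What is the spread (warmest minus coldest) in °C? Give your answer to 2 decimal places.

station 1: 250.0 K = -23.150 °C.
station 2: -7.2 °F = -21.778 °C.
Spread: (-21.778) − (-23.200) = 1.422 °C.

1.42 °C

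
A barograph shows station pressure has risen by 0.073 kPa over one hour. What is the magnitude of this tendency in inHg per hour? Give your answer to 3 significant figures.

0.073 kPa / 1 h × 0.2953 inHg/kPa = 0.0216 inHg/h.

0.0216 inHg per hour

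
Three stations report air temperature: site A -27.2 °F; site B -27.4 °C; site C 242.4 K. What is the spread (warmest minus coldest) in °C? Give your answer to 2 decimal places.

site A: -27.2 °F = -32.889 °C.
site C: 242.4 K = -30.750 °C.
Spread: (-27.400) − (-32.889) = 5.489 °C.

5.49 °C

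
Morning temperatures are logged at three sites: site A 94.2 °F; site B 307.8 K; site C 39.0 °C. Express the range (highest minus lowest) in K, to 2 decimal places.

4.44 K

site A: 94.2 °F = 34.556 °C.
site B: 307.8 K = 34.650 °C.
Spread: 39.000 − 34.556 = 4.444 °C.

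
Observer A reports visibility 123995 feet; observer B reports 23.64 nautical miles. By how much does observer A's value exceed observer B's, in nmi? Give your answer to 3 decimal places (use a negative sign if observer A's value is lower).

-3.233 nmi

observer A: 123995 ft = 20.40695 nmi.
Difference: 20.40695 − 23.64000 = -3.233 nmi.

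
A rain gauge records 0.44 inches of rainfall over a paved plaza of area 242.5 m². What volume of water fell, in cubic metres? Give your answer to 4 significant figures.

2.710 cubic metres

Depth: 0.44 in × 25.4 = 11.176 mm.
1 mm over 1 m² is 1 L, so volume = 11.176 × 242.5 = 2710.18 L = 2.710 m³.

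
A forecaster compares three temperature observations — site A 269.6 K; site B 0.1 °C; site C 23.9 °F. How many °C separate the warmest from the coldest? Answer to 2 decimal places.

site A: 269.6 K = -3.550 °C.
site C: 23.9 °F = -4.500 °C.
Spread: 0.100 − (-4.500) = 4.600 °C.

4.60 °C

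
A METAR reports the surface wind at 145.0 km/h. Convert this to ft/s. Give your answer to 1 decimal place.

132.1 ft/s

1 km/h = 0.911344 ft/s, so 145.0 × 0.911344 = 132.1 ft/s.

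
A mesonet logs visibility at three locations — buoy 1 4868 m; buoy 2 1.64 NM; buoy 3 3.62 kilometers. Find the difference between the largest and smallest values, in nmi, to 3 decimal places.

0.989 nmi

buoy 1: 4868 m = 2.62851 nmi.
buoy 3: 3.62 km = 1.95464 nmi.
Spread: 2.62851 − 1.64000 = 0.989 nmi.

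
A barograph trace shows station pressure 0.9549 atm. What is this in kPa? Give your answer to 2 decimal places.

1 atm = 101.325 kPa, so 0.9549 × 101.325 = 96.76 kPa.

96.76 kPa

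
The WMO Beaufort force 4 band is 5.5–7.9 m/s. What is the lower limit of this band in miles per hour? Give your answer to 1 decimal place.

12.3 mph

5.5–7.9 m/s × 2.237 = 12.3–17.7 mph.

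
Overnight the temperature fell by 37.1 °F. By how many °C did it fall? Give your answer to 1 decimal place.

20.6 °C

A change of 1 °C equals a change of 1.8 °F: Δ°C = 37.1 × 0.5556 = 20.6 °C.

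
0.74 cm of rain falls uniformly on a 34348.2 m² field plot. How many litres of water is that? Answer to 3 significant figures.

Depth: 0.74 cm × 10 = 7.4 mm.
1 mm over 1 m² is 1 L, so volume = 7.4 × 34348.2 = 254176.68 L ≈ 254000 L.

254000 litres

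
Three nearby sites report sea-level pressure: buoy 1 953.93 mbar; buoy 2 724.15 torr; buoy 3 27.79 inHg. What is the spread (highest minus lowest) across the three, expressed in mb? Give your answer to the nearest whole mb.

24 mb

buoy 2: 724.15 mmHg = 965.45 mb.
buoy 3: 27.79 inHg = 941.08 mb.
Spread: 965.45 − 941.08 = 24 mb.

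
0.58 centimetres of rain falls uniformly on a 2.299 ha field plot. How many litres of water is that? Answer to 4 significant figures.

133300 litres

Depth: 0.58 cm × 10 = 5.8 mm.
Area: 2.299 ha = 22990 m².
1 mm over 1 m² is 1 L, so volume = 5.8 × 22990 = 133342 L ≈ 133300 L.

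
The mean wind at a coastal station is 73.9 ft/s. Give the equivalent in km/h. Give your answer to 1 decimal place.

81.1 km/h

1 ft/s = 1.09728 km/h, so 73.9 × 1.09728 = 81.1 km/h.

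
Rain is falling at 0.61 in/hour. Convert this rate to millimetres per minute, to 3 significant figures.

0.258 mm/minute

0.61 in/hour × 25.4 mm/in × 0.0166667 hour/minute = 0.258 mm/minute.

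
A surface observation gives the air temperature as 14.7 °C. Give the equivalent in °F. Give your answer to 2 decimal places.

°F = °C × 9/5 + 32 = 14.7 × 1.8 + 32 = 58.46 °F.

58.46 °F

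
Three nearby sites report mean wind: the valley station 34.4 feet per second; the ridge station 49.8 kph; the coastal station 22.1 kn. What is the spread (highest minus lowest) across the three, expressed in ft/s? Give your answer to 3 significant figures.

the ridge station: 49.8 km/h = 45.385 ft/s.
the coastal station: 22.1 kt = 37.301 ft/s.
Spread: 45.385 − 34.400 = 11.0 ft/s.

11.0 ft/s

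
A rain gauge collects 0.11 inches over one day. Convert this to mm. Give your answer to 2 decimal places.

1 in = 25.4 mm, so 0.11 × 25.4 = 2.79 mm.

2.79 mm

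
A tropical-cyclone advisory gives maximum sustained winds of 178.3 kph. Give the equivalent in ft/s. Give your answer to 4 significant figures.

162.5 ft/s

1 km/h = 0.911344 ft/s, so 178.3 × 0.911344 = 162.5 ft/s.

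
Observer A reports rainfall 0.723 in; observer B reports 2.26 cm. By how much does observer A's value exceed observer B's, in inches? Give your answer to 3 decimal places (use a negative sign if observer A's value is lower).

-0.167 in

observer B: 2.26 cm = 0.88976 in.
Difference: 0.72300 − 0.88976 = -0.167 in.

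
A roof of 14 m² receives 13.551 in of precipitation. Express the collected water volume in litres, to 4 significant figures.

4819 litres

Depth: 13.551 in × 25.4 = 344.1954 mm.
1 mm over 1 m² is 1 L, so volume = 344.1954 × 14 = 4818.7356 L ≈ 4819 L.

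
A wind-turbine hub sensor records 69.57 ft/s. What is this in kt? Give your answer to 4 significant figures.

41.22 kt

1 ft/s = 0.592484 kt, so 69.57 × 0.592484 = 41.22 kt.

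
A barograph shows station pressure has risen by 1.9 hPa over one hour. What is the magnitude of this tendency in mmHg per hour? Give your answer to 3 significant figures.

1.43 mmHg per hour

1.9 hPa / 1 h × 0.750062 mmHg/hPa = 1.43 mmHg/h.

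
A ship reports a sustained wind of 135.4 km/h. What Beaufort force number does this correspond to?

135.4 km/h = 37.6 m/s, which is Beaufort 12 (hurricane force, ≥32.7 m/s).

Beaufort force 12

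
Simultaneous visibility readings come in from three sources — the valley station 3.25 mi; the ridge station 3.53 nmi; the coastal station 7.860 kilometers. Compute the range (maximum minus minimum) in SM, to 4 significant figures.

1.634 SM

the ridge station: 3.53 nmi = 4.06225 SM.
the coastal station: 7.860 km = 4.88398 SM.
Spread: 4.88398 − 3.25000 = 1.634 SM.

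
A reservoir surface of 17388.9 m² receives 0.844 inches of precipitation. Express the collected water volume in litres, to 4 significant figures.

Depth: 0.844 in × 25.4 = 21.4376 mm.
1 mm over 1 m² is 1 L, so volume = 21.4376 × 17388.9 = 372776.28 L ≈ 372800 L.

372800 litres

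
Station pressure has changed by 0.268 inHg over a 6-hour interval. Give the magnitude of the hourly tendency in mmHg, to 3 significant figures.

1.13 mmHg per hour

0.268 inHg / 6 h × 25.4 mmHg/inHg = 1.13 mmHg/h.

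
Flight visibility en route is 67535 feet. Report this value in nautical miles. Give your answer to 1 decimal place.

1 ft = 0.000164579 nmi, so 67535 × 0.000164579 = 11.1 nmi.

11.1 nmi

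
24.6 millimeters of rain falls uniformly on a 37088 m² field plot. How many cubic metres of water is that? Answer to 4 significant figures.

912.4 cubic metres

1 mm over 1 m² is 1 L, so volume = 24.6 × 37088 = 912364.8 L = 912.4 m³.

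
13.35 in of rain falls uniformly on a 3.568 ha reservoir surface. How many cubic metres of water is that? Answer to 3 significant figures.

Depth: 13.35 in × 25.4 = 339.09 mm.
Area: 3.568 ha = 35680 m².
1 mm over 1 m² is 1 L, so volume = 339.09 × 35680 = 12098731 L = 12100 m³.

12100 cubic metres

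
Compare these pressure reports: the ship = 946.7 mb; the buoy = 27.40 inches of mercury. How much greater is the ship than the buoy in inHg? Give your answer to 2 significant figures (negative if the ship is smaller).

the ship: 946.7 mb = 27.9560 inHg.
Difference: 27.9560 − 27.4000 = 0.56 inHg.

0.56 inHg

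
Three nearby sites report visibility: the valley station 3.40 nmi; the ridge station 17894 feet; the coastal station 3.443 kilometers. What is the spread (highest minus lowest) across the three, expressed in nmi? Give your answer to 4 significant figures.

the ridge station: 17894 ft = 2.94497 nmi.
the coastal station: 3.443 km = 1.85907 nmi.
Spread: 3.40000 − 1.85907 = 1.541 nmi.

1.541 nmi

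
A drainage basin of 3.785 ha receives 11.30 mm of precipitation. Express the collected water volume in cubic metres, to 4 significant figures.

Area: 3.785 ha = 37850 m².
1 mm over 1 m² is 1 L, so volume = 11.3 × 37850 = 427705 L = 427.7 m³.

427.7 cubic metres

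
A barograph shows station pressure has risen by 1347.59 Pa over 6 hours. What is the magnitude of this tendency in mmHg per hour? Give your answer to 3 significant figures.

1347.59 Pa / 6 h × 0.00750062 mmHg/Pa = 1.68 mmHg/h.

1.68 mmHg per hour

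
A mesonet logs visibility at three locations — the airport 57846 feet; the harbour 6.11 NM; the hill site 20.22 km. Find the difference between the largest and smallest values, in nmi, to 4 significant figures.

the airport: 57846 ft = 9.52023 nmi.
the hill site: 20.22 km = 10.91793 nmi.
Spread: 10.91793 − 6.11000 = 4.808 nmi.

4.808 nmi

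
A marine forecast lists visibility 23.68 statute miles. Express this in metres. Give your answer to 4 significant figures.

1 SM = 1609.34 m, so 23.68 × 1609.34 = 38110 m.

38110 m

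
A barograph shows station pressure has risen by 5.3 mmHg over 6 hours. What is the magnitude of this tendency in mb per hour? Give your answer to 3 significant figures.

5.3 mmHg / 6 h × 1.33322 mb/mmHg = 1.18 mb/h.

1.18 mb per hour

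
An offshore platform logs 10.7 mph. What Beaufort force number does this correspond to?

10.7 mph = 4.8 m/s, which is Beaufort 3 (gentle breeze, 3.4–5.4 m/s).

Beaufort force 3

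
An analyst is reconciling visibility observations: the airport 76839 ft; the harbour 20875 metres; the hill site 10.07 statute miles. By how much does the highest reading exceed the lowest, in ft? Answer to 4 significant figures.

23670 ft

the harbour: 20875 m = 68487.53 ft.
the hill site: 10.07 SM = 53169.60 ft.
Spread: 76839.00 − 53169.60 = 23670 ft.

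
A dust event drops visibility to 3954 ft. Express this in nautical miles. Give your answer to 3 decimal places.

0.651 nmi

1 ft = 0.000164579 nmi, so 3954 × 0.000164579 = 0.651 nmi.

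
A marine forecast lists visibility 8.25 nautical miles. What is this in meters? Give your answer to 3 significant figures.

15300 m

1 nmi = 1852 m, so 8.25 × 1852 = 15300 m.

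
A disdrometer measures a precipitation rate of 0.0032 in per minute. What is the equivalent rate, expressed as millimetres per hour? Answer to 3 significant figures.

4.88 mm/hour

0.0032 in/minute × 25.4 mm/in × 60 minute/hour = 4.88 mm/hour.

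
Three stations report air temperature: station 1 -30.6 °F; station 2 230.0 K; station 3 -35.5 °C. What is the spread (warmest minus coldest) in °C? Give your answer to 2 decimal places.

8.37 °C

station 1: -30.6 °F = -34.778 °C.
station 2: 230.0 K = -43.150 °C.
Spread: (-34.778) − (-43.150) = 8.372 °C.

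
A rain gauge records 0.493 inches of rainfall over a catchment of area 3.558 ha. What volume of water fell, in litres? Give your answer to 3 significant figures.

Depth: 0.493 in × 25.4 = 12.5222 mm.
Area: 3.558 ha = 35580 m².
1 mm over 1 m² is 1 L, so volume = 12.5222 × 35580 = 445539.88 L ≈ 446000 L.

446000 litres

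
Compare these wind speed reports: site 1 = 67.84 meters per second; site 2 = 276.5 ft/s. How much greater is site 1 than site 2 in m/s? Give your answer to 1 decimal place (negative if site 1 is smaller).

-16.4 m/s

site 2: 276.5 ft/s = 84.277 m/s.
Difference: 67.840 − 84.277 = -16.4 m/s.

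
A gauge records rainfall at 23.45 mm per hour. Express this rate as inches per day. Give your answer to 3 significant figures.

22.2 in/day

23.45 mm/hour × 0.0393701 in/mm × 24 hour/day = 22.2 in/day.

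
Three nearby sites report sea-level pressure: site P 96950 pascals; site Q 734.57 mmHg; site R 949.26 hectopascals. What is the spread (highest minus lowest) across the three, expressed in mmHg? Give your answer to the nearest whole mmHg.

site P: 96950 Pa = 727.18 mmHg.
site R: 949.26 hPa = 712.00 mmHg.
Spread: 734.57 − 712.00 = 23 mmHg.

23 mmHg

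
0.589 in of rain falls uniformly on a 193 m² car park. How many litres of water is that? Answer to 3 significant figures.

2890 litres

Depth: 0.589 in × 25.4 = 14.9606 mm.
1 mm over 1 m² is 1 L, so volume = 14.9606 × 193 = 2887.3958 L ≈ 2890 L.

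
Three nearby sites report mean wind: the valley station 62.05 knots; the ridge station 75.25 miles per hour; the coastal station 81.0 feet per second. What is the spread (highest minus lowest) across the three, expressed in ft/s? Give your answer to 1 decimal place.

29.4 ft/s

the valley station: 62.05 kt = 104.729 ft/s.
the ridge station: 75.25 mph = 110.367 ft/s.
Spread: 110.367 − 81.000 = 29.4 ft/s.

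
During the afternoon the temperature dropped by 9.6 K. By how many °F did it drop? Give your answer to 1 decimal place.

17.3 °F

For a temperature change the 32° offset cancels: Δ°F = 9.6 × 1.8 = 17.3 °F.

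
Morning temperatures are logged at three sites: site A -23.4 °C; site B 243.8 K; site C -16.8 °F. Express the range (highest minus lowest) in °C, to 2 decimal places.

site B: 243.8 K = -29.350 °C.
site C: -16.8 °F = -27.111 °C.
Spread: (-23.400) − (-29.350) = 5.950 °C.

5.95 °C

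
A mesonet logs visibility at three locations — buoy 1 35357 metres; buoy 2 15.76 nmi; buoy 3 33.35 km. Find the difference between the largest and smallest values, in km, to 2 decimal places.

6.17 km

buoy 1: 35357 m = 35.3570 km.
buoy 2: 15.76 nmi = 29.1875 km.
Spread: 35.3570 − 29.1875 = 6.17 km.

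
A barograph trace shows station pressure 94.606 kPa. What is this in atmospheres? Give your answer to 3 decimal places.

1 kPa = 0.00986923 atm, so 94.606 × 0.00986923 = 0.934 atm.

0.934 atm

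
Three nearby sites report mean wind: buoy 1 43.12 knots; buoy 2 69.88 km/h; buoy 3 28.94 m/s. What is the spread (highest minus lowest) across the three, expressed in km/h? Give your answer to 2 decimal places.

34.30 km/h

buoy 1: 43.12 kt = 79.8582 km/h.
buoy 3: 28.94 m/s = 104.1840 km/h.
Spread: 104.1840 − 69.8800 = 34.30 km/h.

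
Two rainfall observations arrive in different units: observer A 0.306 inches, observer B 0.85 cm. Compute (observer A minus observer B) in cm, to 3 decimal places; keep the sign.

observer A: 0.306 in = 0.77724 cm.
Difference: 0.77724 − 0.85000 = -0.073 cm.

-0.073 cm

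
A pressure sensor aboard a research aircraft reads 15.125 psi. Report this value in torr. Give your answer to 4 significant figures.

1 psi = 51.7149 mmHg, so 15.125 × 51.7149 = 782.2 mmHg.

782.2 mmHg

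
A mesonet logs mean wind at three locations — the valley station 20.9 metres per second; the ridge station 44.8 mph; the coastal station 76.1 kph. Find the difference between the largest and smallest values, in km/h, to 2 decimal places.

4.00 km/h

the valley station: 20.9 m/s = 75.2400 km/h.
the ridge station: 44.8 mph = 72.0986 km/h.
Spread: 76.1000 − 72.0986 = 4.00 km/h.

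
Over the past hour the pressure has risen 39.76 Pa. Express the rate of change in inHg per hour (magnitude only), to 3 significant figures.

39.76 Pa / 1 h × 0.0002953 inHg/Pa = 0.0117 inHg/h.

0.0117 inHg per hour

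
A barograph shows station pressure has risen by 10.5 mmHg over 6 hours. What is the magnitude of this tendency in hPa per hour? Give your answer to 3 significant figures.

2.33 hPa per hour

10.5 mmHg / 6 h × 1.33322 hPa/mmHg = 2.33 hPa/h.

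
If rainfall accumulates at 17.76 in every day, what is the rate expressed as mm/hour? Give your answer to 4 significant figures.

18.80 mm/hour

17.76 in/day × 25.4 mm/in × 0.0416667 day/hour = 18.80 mm/hour.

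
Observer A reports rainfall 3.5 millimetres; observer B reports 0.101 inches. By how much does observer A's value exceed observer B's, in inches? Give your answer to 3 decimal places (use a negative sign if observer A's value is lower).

observer A: 3.5 mm = 0.13780 in.
Difference: 0.13780 − 0.10100 = 0.037 in.

0.037 in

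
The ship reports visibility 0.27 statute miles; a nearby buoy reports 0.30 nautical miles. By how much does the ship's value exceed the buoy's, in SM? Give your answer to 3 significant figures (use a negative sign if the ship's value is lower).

the buoy: 0.30 nmi = 0.345234 SM.
Difference: 0.270000 − 0.345234 = -0.0752 SM.

-0.0752 SM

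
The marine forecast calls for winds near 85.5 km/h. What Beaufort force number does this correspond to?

85.5 km/h = 23.8 m/s, which is Beaufort 9 (strong gale, 20.8–24.4 m/s).

Beaufort force 9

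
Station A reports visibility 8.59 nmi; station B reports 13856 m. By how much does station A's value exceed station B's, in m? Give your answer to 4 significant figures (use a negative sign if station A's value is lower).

station A: 8.59 nmi = 15908.68 m.
Difference: 15908.68 − 13856.00 = 2053 m.

2053 m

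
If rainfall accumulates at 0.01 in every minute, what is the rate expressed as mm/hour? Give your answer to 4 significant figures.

15.24 mm/hour

0.01 in/minute × 25.4 mm/in × 60 minute/hour = 15.24 mm/hour.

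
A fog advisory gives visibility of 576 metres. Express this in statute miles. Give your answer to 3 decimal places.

1 m = 0.000621371 SM, so 576 × 0.000621371 = 0.358 SM.

0.358 SM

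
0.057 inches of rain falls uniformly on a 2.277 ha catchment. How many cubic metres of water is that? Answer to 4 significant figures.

Depth: 0.057 in × 25.4 = 1.4478 mm.
Area: 2.277 ha = 22770 m².
1 mm over 1 m² is 1 L, so volume = 1.4478 × 22770 = 32966.406 L = 32.97 m³.

32.97 cubic metres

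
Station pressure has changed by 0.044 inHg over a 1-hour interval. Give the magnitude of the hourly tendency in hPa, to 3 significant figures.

1.49 hPa per hour

0.044 inHg / 1 h × 33.8639 hPa/inHg = 1.49 hPa/h.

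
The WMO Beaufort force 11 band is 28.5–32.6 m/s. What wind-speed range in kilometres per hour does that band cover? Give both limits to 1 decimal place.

28.5–32.6 m/s × 3.6 = 102.6–117.4 km/h.

102.6 to 117.4 km/h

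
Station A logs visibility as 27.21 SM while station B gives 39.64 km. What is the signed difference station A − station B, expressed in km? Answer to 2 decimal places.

station A: 27.21 SM = 43.7903 km.
Difference: 43.7903 − 39.6400 = 4.15 km.

4.15 km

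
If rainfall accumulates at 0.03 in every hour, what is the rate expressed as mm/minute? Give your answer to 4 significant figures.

0.01270 mm/minute

0.03 in/hour × 25.4 mm/in × 0.0166667 hour/minute = 0.01270 mm/minute.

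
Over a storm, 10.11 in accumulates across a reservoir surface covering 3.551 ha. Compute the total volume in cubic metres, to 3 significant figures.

Depth: 10.11 in × 25.4 = 256.794 mm.
Area: 3.551 ha = 35510 m².
1 mm over 1 m² is 1 L, so volume = 256.794 × 35510 = 9118754.9 L = 9120 m³.

9120 cubic metres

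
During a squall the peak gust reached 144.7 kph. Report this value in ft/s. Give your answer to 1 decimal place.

131.9 ft/s

1 km/h = 0.911344 ft/s, so 144.7 × 0.911344 = 131.9 ft/s.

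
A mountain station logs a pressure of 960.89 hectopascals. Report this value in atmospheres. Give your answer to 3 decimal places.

1 hPa = 0.000986923 atm, so 960.89 × 0.000986923 = 0.948 atm.

0.948 atm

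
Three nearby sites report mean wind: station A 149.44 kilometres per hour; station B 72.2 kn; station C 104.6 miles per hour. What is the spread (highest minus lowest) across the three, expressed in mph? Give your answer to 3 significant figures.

station A: 149.44 km/h = 92.858 mph.
station B: 72.2 kt = 83.086 mph.
Spread: 104.600 − 83.086 = 21.5 mph.

21.5 mph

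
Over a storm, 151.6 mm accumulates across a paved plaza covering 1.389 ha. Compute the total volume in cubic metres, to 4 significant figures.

2106 cubic metres

Area: 1.389 ha = 13890 m².
1 mm over 1 m² is 1 L, so volume = 151.6 × 13890 = 2105724 L = 2106 m³.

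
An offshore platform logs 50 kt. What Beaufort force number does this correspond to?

Beaufort force 10

50 kt lies in the Beaufort 10 band (storm, 48–55 kt).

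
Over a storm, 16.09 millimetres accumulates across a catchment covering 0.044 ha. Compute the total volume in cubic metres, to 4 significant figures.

7.080 cubic metres

Area: 0.044 ha = 440 m².
1 mm over 1 m² is 1 L, so volume = 16.09 × 440 = 7079.6 L = 7.080 m³.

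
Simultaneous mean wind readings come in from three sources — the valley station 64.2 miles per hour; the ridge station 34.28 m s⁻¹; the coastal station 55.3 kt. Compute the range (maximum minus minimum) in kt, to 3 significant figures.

the valley station: 64.2 mph = 55.788 kt.
the ridge station: 34.28 m/s = 66.635 kt.
Spread: 66.635 − 55.300 = 11.3 kt.

11.3 kt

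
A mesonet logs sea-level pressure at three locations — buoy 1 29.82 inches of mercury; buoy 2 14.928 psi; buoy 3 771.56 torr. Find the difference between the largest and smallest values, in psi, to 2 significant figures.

buoy 1: 29.82 inHg = 14.6462 psi.
buoy 3: 771.56 mmHg = 14.9195 psi.
Spread: 14.9280 − 14.6462 = 0.28 psi.

0.28 psi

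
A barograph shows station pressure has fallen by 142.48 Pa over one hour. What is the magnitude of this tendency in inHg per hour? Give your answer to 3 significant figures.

0.0421 inHg per hour

142.48 Pa / 1 h × 0.0002953 inHg/Pa = 0.0421 inHg/h.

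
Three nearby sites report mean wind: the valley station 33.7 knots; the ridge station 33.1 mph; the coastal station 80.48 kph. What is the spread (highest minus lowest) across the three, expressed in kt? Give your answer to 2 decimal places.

the ridge station: 33.1 mph = 28.7631 kt.
the coastal station: 80.48 km/h = 43.4557 kt.
Spread: 43.4557 − 28.7631 = 14.69 kt.

14.69 kt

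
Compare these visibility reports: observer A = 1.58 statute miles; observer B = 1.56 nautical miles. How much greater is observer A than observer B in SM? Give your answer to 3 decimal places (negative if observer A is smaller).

observer B: 1.56 nmi = 1.79522 SM.
Difference: 1.58000 − 1.79522 = -0.215 SM.

-0.215 SM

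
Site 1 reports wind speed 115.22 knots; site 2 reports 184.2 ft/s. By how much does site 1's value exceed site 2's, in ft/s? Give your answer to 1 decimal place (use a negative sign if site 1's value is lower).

site 1: 115.22 kt = 194.469 ft/s.
Difference: 194.469 − 184.200 = 10.3 ft/s.

10.3 ft/s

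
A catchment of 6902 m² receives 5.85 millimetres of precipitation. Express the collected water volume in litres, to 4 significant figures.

1 mm over 1 m² is 1 L, so volume = 5.85 × 6902 = 40376.7 L ≈ 40380 L.

40380 litres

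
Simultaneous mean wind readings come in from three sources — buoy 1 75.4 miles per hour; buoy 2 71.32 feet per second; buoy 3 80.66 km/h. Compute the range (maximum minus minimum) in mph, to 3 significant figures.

26.8 mph

buoy 2: 71.32 ft/s = 48.627 mph.
buoy 3: 80.66 km/h = 50.120 mph.
Spread: 75.400 − 48.627 = 26.8 mph.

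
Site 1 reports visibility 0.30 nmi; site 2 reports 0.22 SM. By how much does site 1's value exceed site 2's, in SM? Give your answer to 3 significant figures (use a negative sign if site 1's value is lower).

site 1: 0.30 nmi = 0.34523 SM.
Difference: 0.34523 − 0.22000 = 0.125 SM.

0.125 SM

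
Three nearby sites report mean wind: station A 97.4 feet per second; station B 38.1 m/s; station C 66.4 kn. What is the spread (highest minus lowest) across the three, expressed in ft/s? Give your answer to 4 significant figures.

27.60 ft/s

station B: 38.1 m/s = 125.0000 ft/s.
station C: 66.4 kt = 112.0706 ft/s.
Spread: 125.0000 − 97.4000 = 27.60 ft/s.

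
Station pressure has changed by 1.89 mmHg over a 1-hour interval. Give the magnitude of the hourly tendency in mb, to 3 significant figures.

1.89 mmHg / 1 h × 1.33322 mb/mmHg = 2.52 mb/h.

2.52 mb per hour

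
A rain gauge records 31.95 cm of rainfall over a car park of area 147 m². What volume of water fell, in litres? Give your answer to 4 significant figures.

Depth: 31.95 cm × 10 = 319.5 mm.
1 mm over 1 m² is 1 L, so volume = 319.5 × 147 = 46966.5 L ≈ 46970 L.

46970 litres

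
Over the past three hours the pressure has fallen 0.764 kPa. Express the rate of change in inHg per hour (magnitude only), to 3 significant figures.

0.764 kPa / 3 h × 0.2953 inHg/kPa = 0.0752 inHg/h.

0.0752 inHg per hour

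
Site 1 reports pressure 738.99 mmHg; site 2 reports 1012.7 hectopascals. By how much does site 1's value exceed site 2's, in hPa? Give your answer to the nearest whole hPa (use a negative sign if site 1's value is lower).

-27 hPa

site 1: 738.99 mmHg = 985.24 hPa.
Difference: 985.24 − 1012.70 = -27 hPa.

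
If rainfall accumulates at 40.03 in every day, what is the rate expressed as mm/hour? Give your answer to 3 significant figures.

40.03 in/day × 25.4 mm/in × 0.0416667 day/hour = 42.4 mm/hour.

42.4 mm/hour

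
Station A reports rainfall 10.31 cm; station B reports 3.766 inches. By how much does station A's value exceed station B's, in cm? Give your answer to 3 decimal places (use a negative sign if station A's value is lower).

0.744 cm

station B: 3.766 in = 9.56564 cm.
Difference: 10.31000 − 9.56564 = 0.744 cm.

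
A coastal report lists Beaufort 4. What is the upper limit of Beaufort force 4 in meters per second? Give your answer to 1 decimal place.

7.9 m/s

Beaufort 4 (moderate breeze) spans 5.5–7.9 m/s.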